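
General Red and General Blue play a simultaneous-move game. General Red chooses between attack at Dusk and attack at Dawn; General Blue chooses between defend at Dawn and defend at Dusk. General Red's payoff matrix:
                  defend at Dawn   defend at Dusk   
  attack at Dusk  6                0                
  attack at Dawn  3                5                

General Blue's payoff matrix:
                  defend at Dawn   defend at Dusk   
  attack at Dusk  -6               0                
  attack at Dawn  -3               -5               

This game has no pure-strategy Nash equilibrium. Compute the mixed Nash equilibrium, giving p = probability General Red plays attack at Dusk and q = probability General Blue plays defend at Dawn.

General Red's mix must leave General Blue indifferent between defend at Dawn and defend at Dusk.
  General Blue's payoff to defend at Dawn: p·(-6) + (1−p)·(-3) = -3p - 3
  General Blue's payoff to defend at Dusk: p·0 + (1−p)·(-5) = 5p - 5
  -3p - 3 = 5p - 5  ⇒  -8p = -2  ⇒  p = 1/4.
General Red's indifference between attack at Dusk and attack at Dawn determines General Blue's mixing probability q:
  General Red's payoff from attack at Dusk: q·6 + (1−q)·0 = 6q
  General Red's payoff from attack at Dawn: q·3 + (1−q)·5 = -2q + 5
  6q = -2q + 5  ⇒  8q = 5  ⇒  q = 5/8.

p = 1/4, q = 5/8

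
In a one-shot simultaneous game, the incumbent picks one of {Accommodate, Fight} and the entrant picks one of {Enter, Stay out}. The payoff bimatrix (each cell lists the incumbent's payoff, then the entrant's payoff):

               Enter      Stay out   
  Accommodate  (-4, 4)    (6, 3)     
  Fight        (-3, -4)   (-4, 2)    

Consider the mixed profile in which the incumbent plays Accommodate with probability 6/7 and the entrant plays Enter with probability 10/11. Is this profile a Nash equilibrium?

Check the entrant's indifference given the incumbent's mix p = 6/7:
  payoff from Enter = 20/7; payoff from Stay out = 20/7 — equal.
Check the incumbent's indifference given the entrant's mix q = 10/11:
  payoff from Accommodate = -34/11; payoff from Fight = -34/11 — equal.
Both players are indifferent, so neither can profitably deviate.

Yes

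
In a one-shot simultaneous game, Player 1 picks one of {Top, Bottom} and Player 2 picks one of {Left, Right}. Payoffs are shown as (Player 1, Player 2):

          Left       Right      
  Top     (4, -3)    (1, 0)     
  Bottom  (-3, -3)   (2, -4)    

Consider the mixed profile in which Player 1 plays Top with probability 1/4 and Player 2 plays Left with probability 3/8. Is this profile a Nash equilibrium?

Given Player 2's mix q = 3/8, Player 1's payoff from Top is 17/8 but from Bottom is 1/8. Player 1 strictly prefers Top, so Player 1 would not mix.
So the proposed profile is not a Nash equilibrium.

No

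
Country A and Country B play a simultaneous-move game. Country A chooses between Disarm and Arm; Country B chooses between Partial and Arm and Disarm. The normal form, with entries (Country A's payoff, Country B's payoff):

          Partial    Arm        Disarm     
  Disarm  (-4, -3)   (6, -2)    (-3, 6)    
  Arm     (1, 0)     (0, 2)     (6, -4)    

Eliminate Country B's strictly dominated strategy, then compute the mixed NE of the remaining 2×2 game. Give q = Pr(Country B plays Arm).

Country B's strategy Partial is strictly dominated by Arm: -2 > -3 and 2 > 0. Eliminate Partial.
Country A's indifference between Disarm and Arm determines Country B's mixing probability q:
  Country A's payoff from Disarm: q·6 + (1−q)·(-3) = 9q - 3
  Country A's payoff from Arm: q·0 + (1−q)·6 = -6q + 6
  9q - 3 = -6q + 6  ⇒  15q = 9  ⇒  q = 3/5.

q = 3/5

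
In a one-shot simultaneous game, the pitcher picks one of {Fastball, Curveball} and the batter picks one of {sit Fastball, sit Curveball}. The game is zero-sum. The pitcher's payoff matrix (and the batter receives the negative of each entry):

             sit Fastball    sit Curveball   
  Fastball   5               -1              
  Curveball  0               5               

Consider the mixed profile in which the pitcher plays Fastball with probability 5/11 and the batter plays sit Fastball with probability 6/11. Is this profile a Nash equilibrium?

Yes

Check the batter's indifference given the pitcher's mix p = 5/11:
  payoff from sit Fastball = -25/11; payoff from sit Curveball = -25/11 — equal.
Check the pitcher's indifference given the batter's mix q = 6/11:
  payoff from Fastball = 25/11; payoff from Curveball = 25/11 — equal.
Both players are indifferent, so neither can profitably deviate.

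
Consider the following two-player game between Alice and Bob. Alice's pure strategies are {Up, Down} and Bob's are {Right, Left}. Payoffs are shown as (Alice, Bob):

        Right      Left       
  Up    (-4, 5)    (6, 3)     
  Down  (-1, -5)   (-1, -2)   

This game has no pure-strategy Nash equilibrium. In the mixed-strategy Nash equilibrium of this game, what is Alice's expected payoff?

In a mixed equilibrium Alice is indifferent between Up and Down; this condition fixes q.
  Alice's expected payoff from Up: q·(-4) + (1−q)·6 = -10q + 6
  Alice's expected payoff from Down: q·(-1) + (1−q)·(-1) = -1
  -10q + 6 = -1  ⇒  -10q = -7  ⇒  q = 7/10.
At equilibrium Alice is indifferent across rows, so Alice's payoff equals the payoff from Up: (7/10)·(-4) + (3/10)·6 = -1.

-1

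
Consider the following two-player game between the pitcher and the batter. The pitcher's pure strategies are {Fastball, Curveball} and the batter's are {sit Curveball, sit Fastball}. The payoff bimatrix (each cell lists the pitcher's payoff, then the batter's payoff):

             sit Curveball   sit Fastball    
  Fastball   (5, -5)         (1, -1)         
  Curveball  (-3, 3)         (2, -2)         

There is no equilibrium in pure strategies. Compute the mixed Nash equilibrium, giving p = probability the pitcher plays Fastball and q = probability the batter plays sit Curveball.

In a mixed equilibrium the batter is indifferent between sit Curveball and sit Fastball; this condition fixes p.
  the batter's payoff to sit Curveball: p·(-5) + (1−p)·3 = -8p + 3
  the batter's payoff to sit Fastball: p·(-1) + (1−p)·(-2) = p - 2
  -8p + 3 = p - 2  ⇒  -9p = -5  ⇒  p = 5/9.
Set the pitcher's expected payoff from Fastball equal to that from Curveball:
  the pitcher's expected payoff from Fastball: q·5 + (1−q)·1 = 4q + 1
  the pitcher's expected payoff from Curveball: q·(-3) + (1−q)·2 = -5q + 2
  4q + 1 = -5q + 2  ⇒  9q = 1  ⇒  q = 1/9.

p = 5/9, q = 1/9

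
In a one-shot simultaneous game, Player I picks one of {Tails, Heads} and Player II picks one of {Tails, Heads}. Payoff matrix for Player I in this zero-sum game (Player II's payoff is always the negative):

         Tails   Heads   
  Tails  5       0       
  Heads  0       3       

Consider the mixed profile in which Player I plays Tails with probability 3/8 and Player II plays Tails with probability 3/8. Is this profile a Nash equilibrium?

Check Player II's indifference given Player I's mix p = 3/8:
  payoff from Tails = -15/8; payoff from Heads = -15/8 — equal.
Check Player I's indifference given Player II's mix q = 3/8:
  payoff from Tails = 15/8; payoff from Heads = 15/8 — equal.
Both players are indifferent, so neither can profitably deviate.

Yes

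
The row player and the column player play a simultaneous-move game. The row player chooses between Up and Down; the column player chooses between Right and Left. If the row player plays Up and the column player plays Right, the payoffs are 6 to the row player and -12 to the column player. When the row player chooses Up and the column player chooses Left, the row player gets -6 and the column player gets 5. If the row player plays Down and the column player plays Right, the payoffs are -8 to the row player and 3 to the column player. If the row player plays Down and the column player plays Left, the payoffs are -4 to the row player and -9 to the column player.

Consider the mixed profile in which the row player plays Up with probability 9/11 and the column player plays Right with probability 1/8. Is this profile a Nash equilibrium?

Given the row player's mix p = 9/11, the column player's payoff from Right is -102/11 but from Left is 27/11. The column player strictly prefers Left, so the column player would not mix.
So the proposed profile is not a Nash equilibrium.

No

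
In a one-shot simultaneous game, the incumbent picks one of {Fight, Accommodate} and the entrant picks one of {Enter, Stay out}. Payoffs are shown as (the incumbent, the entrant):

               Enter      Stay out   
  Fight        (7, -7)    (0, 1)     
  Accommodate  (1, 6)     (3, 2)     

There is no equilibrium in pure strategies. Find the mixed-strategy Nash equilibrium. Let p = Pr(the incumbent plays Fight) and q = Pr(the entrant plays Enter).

p = 1/3, q = 1/3

In a mixed equilibrium the entrant is indifferent between Enter and Stay out; this condition fixes p.
  the entrant's expected payoff from Enter: p·(-7) + (1−p)·6 = -13p + 6
  the entrant's expected payoff from Stay out: p·1 + (1−p)·2 = -p + 2
  -13p + 6 = -p + 2  ⇒  -12p = -4  ⇒  p = 1/3.
Set the incumbent's expected payoff from Fight equal to that from Accommodate:
  the incumbent's expected payoff from Fight: q·7 + (1−q)·0 = 7q
  the incumbent's expected payoff from Accommodate: q·1 + (1−q)·3 = -2q + 3
  7q = -2q + 3  ⇒  9q = 3  ⇒  q = 1/3.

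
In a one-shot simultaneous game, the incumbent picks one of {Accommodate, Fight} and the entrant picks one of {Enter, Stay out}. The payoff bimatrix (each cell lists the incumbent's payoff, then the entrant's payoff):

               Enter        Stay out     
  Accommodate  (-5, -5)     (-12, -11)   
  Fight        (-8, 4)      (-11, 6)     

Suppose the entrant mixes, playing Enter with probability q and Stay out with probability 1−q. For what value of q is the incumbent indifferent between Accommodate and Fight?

The incumbent's indifference between Accommodate and Fight determines the entrant's mixing probability q:
  the incumbent's expected payoff from Accommodate: q·(-5) + (1−q)·(-12) = 7q - 12
  the incumbent's expected payoff from Fight: q·(-8) + (1−q)·(-11) = 3q - 11
  7q - 12 = 3q - 11  ⇒  4q = 1  ⇒  q = 1/4.

q = 1/4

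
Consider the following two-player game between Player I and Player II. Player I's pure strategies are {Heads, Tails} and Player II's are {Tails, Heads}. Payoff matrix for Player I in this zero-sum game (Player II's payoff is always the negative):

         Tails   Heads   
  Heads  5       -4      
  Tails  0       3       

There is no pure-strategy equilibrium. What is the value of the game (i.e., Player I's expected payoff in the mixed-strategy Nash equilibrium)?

Set Player I's expected payoff from Heads equal to that from Tails:
  Player I's payoff to Heads: q·5 + (1−q)·(-4) = 9q - 4
  Player I's payoff to Tails: q·0 + (1−q)·3 = -3q + 3
  9q - 4 = -3q + 3  ⇒  12q = 7  ⇒  q = 7/12.
The value is Player I's expected payoff against this mix (using Heads): (7/12)·5 + (5/12)·(-4) = 5/4.

v = 5/4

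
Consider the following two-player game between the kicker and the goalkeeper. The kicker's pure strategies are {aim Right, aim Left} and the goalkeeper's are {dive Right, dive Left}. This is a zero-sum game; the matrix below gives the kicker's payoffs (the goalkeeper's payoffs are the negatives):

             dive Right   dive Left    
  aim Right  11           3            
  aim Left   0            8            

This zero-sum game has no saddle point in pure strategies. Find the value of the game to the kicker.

Set the kicker's expected payoff from aim Right equal to that from aim Left:
  the kicker's expected payoff from aim Right: q·11 + (1−q)·3 = 8q + 3
  the kicker's expected payoff from aim Left: q·0 + (1−q)·8 = -8q + 8
  8q + 3 = -8q + 8  ⇒  16q = 5  ⇒  q = 5/16.
The value is the kicker's expected payoff against this mix (using aim Right): (5/16)·11 + (11/16)·3 = 11/2.

v = 11/2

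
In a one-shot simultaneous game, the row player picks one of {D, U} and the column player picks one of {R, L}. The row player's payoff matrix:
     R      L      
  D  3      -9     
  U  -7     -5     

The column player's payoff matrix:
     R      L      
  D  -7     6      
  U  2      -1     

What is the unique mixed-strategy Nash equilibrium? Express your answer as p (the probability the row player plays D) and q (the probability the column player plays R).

p = 3/16, q = 2/7

Set the column player's expected payoff from R equal to that from L:
  the column player's payoff to R: p·(-7) + (1−p)·2 = -9p + 2
  the column player's payoff to L: p·6 + (1−p)·(-1) = 7p - 1
  -9p + 2 = 7p - 1  ⇒  -16p = -3  ⇒  p = 3/16.
In a mixed equilibrium the row player is indifferent between D and U; this condition fixes q.
  the row player's payoff to D: q·3 + (1−q)·(-9) = 12q - 9
  the row player's payoff to U: q·(-7) + (1−q)·(-5) = -2q - 5
  12q - 9 = -2q - 5  ⇒  14q = 4  ⇒  q = 2/7.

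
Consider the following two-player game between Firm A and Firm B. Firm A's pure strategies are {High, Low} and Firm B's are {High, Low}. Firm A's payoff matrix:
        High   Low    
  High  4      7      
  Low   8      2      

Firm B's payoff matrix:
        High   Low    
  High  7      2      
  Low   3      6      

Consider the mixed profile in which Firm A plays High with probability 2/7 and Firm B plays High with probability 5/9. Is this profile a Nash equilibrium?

No

Given Firm A's mix p = 2/7, Firm B's payoff from High is 29/7 but from Low is 34/7. Firm B strictly prefers Low, so Firm B would not mix.
So the proposed profile is not a Nash equilibrium.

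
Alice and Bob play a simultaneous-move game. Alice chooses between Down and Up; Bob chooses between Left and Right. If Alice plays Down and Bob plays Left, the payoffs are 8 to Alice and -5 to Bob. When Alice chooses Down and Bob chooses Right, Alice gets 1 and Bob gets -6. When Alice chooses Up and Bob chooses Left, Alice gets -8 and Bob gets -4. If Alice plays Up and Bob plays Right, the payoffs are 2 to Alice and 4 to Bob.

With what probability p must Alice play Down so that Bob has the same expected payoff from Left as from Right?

Bob's indifference between Left and Right determines Alice's mixing probability p:
  Bob's payoff from Left: p·(-5) + (1−p)·(-4) = -p - 4
  Bob's payoff from Right: p·(-6) + (1−p)·4 = -10p + 4
  -p - 4 = -10p + 4  ⇒  9p = 8  ⇒  p = 8/9.

p = 8/9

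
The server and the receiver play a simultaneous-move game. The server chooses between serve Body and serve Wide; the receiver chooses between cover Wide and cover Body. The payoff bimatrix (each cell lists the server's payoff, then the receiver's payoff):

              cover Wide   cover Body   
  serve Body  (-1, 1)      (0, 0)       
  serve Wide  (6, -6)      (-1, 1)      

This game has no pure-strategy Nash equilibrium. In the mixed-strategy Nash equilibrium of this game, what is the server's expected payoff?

Set the server's expected payoff from serve Body equal to that from serve Wide:
  the server's payoff from serve Body: q·(-1) + (1−q)·0 = -q
  the server's payoff from serve Wide: q·6 + (1−q)·(-1) = 7q - 1
  -q = 7q - 1  ⇒  -8q = -1  ⇒  q = 1/8.
At equilibrium the server is indifferent across rows, so the server's payoff equals the payoff from serve Body: (1/8)·(-1) + (7/8)·0 = -1/8.

-1/8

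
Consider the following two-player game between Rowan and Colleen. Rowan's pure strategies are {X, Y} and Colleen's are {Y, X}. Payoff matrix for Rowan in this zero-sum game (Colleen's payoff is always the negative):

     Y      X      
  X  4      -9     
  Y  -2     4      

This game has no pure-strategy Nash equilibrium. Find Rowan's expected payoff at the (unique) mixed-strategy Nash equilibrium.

In a mixed equilibrium Rowan is indifferent between X and Y; this condition fixes q.
  Rowan's expected payoff from X: q·4 + (1−q)·(-9) = 13q - 9
  Rowan's expected payoff from Y: q·(-2) + (1−q)·4 = -6q + 4
  13q - 9 = -6q + 4  ⇒  19q = 13  ⇒  q = 13/19.
At equilibrium Rowan is indifferent across rows, so Rowan's payoff equals the payoff from X: (13/19)·4 + (6/19)·(-9) = -2/19.

-2/19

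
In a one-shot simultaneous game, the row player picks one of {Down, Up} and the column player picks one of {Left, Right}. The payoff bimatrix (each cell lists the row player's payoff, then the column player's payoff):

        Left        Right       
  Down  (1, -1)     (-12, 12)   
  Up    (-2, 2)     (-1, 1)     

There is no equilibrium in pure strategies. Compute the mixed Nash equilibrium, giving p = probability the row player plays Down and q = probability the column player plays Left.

In a mixed equilibrium the column player is indifferent between Left and Right; this condition fixes p.
  the column player's payoff from Left: p·(-1) + (1−p)·2 = -3p + 2
  the column player's payoff from Right: p·12 + (1−p)·1 = 11p + 1
  -3p + 2 = 11p + 1  ⇒  -14p = -1  ⇒  p = 1/14.
The column player's mix must leave the row player indifferent between Down and Up.
  the row player's payoff to Down: q·1 + (1−q)·(-12) = 13q - 12
  the row player's payoff to Up: q·(-2) + (1−q)·(-1) = -q - 1
  13q - 12 = -q - 1  ⇒  14q = 11  ⇒  q = 11/14.

p = 1/14, q = 11/14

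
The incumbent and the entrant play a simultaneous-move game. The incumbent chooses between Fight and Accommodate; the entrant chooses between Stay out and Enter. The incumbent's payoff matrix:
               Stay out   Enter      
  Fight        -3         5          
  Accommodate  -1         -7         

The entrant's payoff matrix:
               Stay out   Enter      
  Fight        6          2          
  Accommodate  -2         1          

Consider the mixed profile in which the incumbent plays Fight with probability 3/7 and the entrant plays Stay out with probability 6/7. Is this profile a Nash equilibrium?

Yes

Check the entrant's indifference given the incumbent's mix p = 3/7:
  payoff from Stay out = 10/7; payoff from Enter = 10/7 — equal.
Check the incumbent's indifference given the entrant's mix q = 6/7:
  payoff from Fight = -13/7; payoff from Accommodate = -13/7 — equal.
Both players are indifferent, so neither can profitably deviate.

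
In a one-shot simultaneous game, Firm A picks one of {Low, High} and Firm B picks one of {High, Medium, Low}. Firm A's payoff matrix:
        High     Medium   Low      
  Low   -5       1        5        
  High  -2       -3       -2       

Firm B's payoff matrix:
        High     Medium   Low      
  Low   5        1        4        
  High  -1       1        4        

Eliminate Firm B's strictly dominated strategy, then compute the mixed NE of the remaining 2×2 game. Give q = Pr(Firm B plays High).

Firm B's strategy Medium is strictly dominated by Low: 4 > 1 and 4 > 1. Eliminate Medium.
Set Firm A's expected payoff from Low equal to that from High:
  Firm A's expected payoff from Low: q·(-5) + (1−q)·5 = -10q + 5
  Firm A's expected payoff from High: q·(-2) + (1−q)·(-2) = -2
  -10q + 5 = -2  ⇒  -10q = -7  ⇒  q = 7/10.

q = 7/10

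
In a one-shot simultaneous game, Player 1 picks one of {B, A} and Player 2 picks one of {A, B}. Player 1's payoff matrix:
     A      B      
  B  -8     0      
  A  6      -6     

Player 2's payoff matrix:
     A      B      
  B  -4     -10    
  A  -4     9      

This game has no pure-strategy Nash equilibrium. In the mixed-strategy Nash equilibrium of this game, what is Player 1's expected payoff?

Player 1's indifference between B and A determines Player 2's mixing probability q:
  Player 1's payoff to B: q·(-8) + (1−q)·0 = -8q
  Player 1's payoff to A: q·6 + (1−q)·(-6) = 12q - 6
  -8q = 12q - 6  ⇒  -20q = -6  ⇒  q = 3/10.
At equilibrium Player 1 is indifferent across rows, so Player 1's payoff equals the payoff from B: (3/10)·(-8) + (7/10)·0 = -12/5.

-12/5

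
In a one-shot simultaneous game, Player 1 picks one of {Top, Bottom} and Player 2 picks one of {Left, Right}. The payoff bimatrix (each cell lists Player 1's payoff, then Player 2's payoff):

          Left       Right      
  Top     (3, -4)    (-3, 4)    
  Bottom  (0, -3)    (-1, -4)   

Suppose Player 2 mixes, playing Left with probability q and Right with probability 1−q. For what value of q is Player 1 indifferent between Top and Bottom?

Player 1's indifference between Top and Bottom determines Player 2's mixing probability q:
  Player 1's payoff from Top: q·3 + (1−q)·(-3) = 6q - 3
  Player 1's payoff from Bottom: q·0 + (1−q)·(-1) = q - 1
  6q - 3 = q - 1  ⇒  5q = 2  ⇒  q = 2/5.

q = 2/5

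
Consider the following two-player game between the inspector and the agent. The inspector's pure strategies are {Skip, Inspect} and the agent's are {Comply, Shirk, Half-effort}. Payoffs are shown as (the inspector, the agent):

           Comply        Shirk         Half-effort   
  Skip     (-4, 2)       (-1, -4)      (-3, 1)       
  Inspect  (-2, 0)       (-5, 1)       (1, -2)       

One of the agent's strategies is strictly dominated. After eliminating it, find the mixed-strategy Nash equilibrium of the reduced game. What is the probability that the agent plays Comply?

The agent's strategy Half-effort is strictly dominated by Comply: 2 > 1 and 0 > -2. Eliminate Half-effort.
For the inspector to be willing to mix, the inspector must be indifferent between Skip and Inspect, which pins down the agent's mix.
  the inspector's expected payoff from Skip: q·(-4) + (1−q)·(-1) = -3q - 1
  the inspector's expected payoff from Inspect: q·(-2) + (1−q)·(-5) = 3q - 5
  -3q - 1 = 3q - 5  ⇒  -6q = -4  ⇒  q = 2/3.

q = 2/3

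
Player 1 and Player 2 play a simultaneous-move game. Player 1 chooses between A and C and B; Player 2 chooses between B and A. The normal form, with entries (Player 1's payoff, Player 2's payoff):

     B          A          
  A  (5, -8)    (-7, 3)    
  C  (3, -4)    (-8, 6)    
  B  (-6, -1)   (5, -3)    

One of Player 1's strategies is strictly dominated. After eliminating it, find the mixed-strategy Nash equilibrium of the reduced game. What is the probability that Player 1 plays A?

Player 1's strategy C is strictly dominated by A: 5 > 3 and -7 > -8. Eliminate C.
In a mixed equilibrium Player 2 is indifferent between B and A; this condition fixes p.
  Player 2's expected payoff from B: p·(-8) + (1−p)·(-1) = -7p - 1
  Player 2's expected payoff from A: p·3 + (1−p)·(-3) = 6p - 3
  -7p - 1 = 6p - 3  ⇒  -13p = -2  ⇒  p = 2/13.

p = 2/13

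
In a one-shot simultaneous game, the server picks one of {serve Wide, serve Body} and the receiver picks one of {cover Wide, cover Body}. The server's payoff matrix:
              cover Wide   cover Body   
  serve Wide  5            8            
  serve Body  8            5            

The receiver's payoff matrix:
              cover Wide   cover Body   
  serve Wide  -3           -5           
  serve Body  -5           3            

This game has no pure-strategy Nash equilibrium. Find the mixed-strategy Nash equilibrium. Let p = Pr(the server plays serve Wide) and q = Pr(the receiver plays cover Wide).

In a mixed equilibrium the receiver is indifferent between cover Wide and cover Body; this condition fixes p.
  the receiver's payoff from cover Wide: p·(-3) + (1−p)·(-5) = 2p - 5
  the receiver's payoff from cover Body: p·(-5) + (1−p)·3 = -8p + 3
  2p - 5 = -8p + 3  ⇒  10p = 8  ⇒  p = 4/5.
The server's indifference between serve Wide and serve Body determines the receiver's mixing probability q:
  the server's payoff from serve Wide: q·5 + (1−q)·8 = -3q + 8
  the server's payoff from serve Body: q·8 + (1−q)·5 = 3q + 5
  -3q + 8 = 3q + 5  ⇒  -6q = -3  ⇒  q = 1/2.

p = 4/5, q = 1/2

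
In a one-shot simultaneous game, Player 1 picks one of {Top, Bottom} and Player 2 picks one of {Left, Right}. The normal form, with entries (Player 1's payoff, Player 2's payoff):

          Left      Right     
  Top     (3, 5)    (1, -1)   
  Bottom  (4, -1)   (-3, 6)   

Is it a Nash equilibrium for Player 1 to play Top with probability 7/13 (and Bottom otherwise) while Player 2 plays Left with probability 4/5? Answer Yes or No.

Check Player 2's indifference given Player 1's mix p = 7/13:
  payoff from Left = 29/13; payoff from Right = 29/13 — equal.
Check Player 1's indifference given Player 2's mix q = 4/5:
  payoff from Top = 13/5; payoff from Bottom = 13/5 — equal.
Both players are indifferent, so neither can profitably deviate.

Yes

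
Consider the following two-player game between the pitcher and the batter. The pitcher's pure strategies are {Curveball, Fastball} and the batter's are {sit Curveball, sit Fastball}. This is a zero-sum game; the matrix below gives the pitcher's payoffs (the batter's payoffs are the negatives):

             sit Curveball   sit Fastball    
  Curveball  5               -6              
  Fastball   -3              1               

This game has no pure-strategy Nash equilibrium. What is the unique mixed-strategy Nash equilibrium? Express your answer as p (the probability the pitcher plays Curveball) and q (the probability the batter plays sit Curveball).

p = 4/15, q = 7/15

The pitcher's mix must leave the batter indifferent between sit Curveball and sit Fastball.
  the batter's payoff to sit Curveball: p·(-5) + (1−p)·3 = -8p + 3
  the batter's payoff to sit Fastball: p·6 + (1−p)·(-1) = 7p - 1
  -8p + 3 = 7p - 1  ⇒  -15p = -4  ⇒  p = 4/15.
The pitcher's indifference between Curveball and Fastball determines the batter's mixing probability q:
  the pitcher's payoff from Curveball: q·5 + (1−q)·(-6) = 11q - 6
  the pitcher's payoff from Fastball: q·(-3) + (1−q)·1 = -4q + 1
  11q - 6 = -4q + 1  ⇒  15q = 7  ⇒  q = 7/15.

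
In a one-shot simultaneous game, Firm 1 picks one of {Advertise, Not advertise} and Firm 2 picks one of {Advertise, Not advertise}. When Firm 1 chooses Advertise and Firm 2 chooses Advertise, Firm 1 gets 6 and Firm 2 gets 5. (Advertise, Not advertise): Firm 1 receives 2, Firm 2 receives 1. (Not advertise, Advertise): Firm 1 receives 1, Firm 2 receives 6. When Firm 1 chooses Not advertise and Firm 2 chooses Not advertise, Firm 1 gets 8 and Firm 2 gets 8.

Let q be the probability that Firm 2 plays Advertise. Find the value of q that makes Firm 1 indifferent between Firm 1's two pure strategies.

q = 6/11

Set Firm 1's expected payoff from Advertise equal to that from Not advertise:
  Firm 1's expected payoff from Advertise: q·6 + (1−q)·2 = 4q + 2
  Firm 1's expected payoff from Not advertise: q·1 + (1−q)·8 = -7q + 8
  4q + 2 = -7q + 8  ⇒  11q = 6  ⇒  q = 6/11.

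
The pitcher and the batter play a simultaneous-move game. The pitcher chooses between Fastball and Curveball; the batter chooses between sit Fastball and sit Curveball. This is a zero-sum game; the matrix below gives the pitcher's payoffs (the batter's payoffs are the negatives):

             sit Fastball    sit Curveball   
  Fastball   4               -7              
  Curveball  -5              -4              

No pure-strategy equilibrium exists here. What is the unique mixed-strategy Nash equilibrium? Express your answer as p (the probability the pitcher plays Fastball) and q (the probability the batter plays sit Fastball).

The pitcher's mix must leave the batter indifferent between sit Fastball and sit Curveball.
  the batter's payoff to sit Fastball: p·(-4) + (1−p)·5 = -9p + 5
  the batter's payoff to sit Curveball: p·7 + (1−p)·4 = 3p + 4
  -9p + 5 = 3p + 4  ⇒  -12p = -1  ⇒  p = 1/12.
The batter's mix must leave the pitcher indifferent between Fastball and Curveball.
  the pitcher's expected payoff from Fastball: q·4 + (1−q)·(-7) = 11q - 7
  the pitcher's expected payoff from Curveball: q·(-5) + (1−q)·(-4) = -q - 4
  11q - 7 = -q - 4  ⇒  12q = 3  ⇒  q = 1/4.

p = 1/12, q = 1/4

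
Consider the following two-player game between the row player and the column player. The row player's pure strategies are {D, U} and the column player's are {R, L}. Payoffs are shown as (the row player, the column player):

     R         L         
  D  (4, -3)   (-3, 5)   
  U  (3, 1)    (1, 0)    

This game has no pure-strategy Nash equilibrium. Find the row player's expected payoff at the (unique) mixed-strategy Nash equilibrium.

13/5

The row player's indifference between D and U determines the column player's mixing probability q:
  the row player's payoff from D: q·4 + (1−q)·(-3) = 7q - 3
  the row player's payoff from U: q·3 + (1−q)·1 = 2q + 1
  7q - 3 = 2q + 1  ⇒  5q = 4  ⇒  q = 4/5.
At equilibrium the row player is indifferent across rows, so the row player's payoff equals the payoff from D: (4/5)·4 + (1/5)·(-3) = 13/5.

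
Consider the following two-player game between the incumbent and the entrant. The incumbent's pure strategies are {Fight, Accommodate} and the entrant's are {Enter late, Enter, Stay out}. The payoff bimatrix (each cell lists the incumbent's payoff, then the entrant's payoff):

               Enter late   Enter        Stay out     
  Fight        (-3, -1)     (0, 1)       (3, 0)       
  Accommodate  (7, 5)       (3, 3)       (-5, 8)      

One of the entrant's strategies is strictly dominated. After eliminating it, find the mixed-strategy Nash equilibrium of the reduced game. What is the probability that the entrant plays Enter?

The entrant's strategy Enter late is strictly dominated by Stay out: 0 > -1 and 8 > 5. Eliminate Enter late.
For the incumbent to be willing to mix, the incumbent must be indifferent between Fight and Accommodate, which pins down the entrant's mix.
  the incumbent's payoff from Fight: q·0 + (1−q)·3 = -3q + 3
  the incumbent's payoff from Accommodate: q·3 + (1−q)·(-5) = 8q - 5
  -3q + 3 = 8q - 5  ⇒  -11q = -8  ⇒  q = 8/11.

q = 8/11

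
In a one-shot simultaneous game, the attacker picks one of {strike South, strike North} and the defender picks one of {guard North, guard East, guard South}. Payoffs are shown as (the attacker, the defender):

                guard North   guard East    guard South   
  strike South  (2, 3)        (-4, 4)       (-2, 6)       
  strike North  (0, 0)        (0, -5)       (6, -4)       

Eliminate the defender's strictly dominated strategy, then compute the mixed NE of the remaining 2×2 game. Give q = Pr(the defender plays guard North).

q = 4/5

The defender's strategy guard East is strictly dominated by guard South: 6 > 4 and -4 > -5. Eliminate guard East.
The attacker's indifference between strike South and strike North determines the defender's mixing probability q:
  the attacker's payoff to strike South: q·2 + (1−q)·(-2) = 4q - 2
  the attacker's payoff to strike North: q·0 + (1−q)·6 = -6q + 6
  4q - 2 = -6q + 6  ⇒  10q = 8  ⇒  q = 4/5.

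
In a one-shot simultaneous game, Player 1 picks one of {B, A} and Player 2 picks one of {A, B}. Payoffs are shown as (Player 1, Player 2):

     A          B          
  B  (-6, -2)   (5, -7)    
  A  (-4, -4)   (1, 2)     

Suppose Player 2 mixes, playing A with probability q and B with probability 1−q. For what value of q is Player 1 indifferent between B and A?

q = 2/3

Player 1's indifference between B and A determines Player 2's mixing probability q:
  Player 1's payoff from B: q·(-6) + (1−q)·5 = -11q + 5
  Player 1's payoff from A: q·(-4) + (1−q)·1 = -5q + 1
  -11q + 5 = -5q + 1  ⇒  -6q = -4  ⇒  q = 2/3.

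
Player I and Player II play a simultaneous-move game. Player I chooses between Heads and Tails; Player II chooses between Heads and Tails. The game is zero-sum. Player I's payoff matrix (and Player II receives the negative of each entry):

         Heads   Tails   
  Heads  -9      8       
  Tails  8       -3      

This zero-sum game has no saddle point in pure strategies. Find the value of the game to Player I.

v = 37/28

In a mixed equilibrium Player I is indifferent between Heads and Tails; this condition fixes q.
  Player I's payoff to Heads: q·(-9) + (1−q)·8 = -17q + 8
  Player I's payoff to Tails: q·8 + (1−q)·(-3) = 11q - 3
  -17q + 8 = 11q - 3  ⇒  -28q = -11  ⇒  q = 11/28.
The value is Player I's expected payoff against this mix (using Heads): (11/28)·(-9) + (17/28)·8 = 37/28.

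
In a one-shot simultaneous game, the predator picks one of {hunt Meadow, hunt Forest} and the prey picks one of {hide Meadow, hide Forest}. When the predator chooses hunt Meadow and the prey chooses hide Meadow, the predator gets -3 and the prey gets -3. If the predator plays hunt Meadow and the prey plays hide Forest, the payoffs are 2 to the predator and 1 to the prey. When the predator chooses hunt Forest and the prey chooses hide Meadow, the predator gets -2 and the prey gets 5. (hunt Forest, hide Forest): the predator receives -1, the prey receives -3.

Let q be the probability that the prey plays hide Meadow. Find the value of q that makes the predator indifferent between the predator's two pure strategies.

q = 3/4

The predator's indifference between hunt Meadow and hunt Forest determines the prey's mixing probability q:
  the predator's payoff to hunt Meadow: q·(-3) + (1−q)·2 = -5q + 2
  the predator's payoff to hunt Forest: q·(-2) + (1−q)·(-1) = -q - 1
  -5q + 2 = -q - 1  ⇒  -4q = -3  ⇒  q = 3/4.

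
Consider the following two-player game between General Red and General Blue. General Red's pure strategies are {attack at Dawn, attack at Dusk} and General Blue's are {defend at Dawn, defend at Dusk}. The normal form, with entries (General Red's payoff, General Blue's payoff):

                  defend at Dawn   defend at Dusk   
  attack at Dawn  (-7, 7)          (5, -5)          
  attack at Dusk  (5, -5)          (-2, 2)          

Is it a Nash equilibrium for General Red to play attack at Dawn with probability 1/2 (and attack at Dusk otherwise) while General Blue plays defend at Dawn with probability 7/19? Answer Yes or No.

No

Given General Red's mix p = 1/2, General Blue's payoff from defend at Dawn is 1 but from defend at Dusk is -3/2. General Blue strictly prefers defend at Dawn, so General Blue would not mix.
So the proposed profile is not a Nash equilibrium.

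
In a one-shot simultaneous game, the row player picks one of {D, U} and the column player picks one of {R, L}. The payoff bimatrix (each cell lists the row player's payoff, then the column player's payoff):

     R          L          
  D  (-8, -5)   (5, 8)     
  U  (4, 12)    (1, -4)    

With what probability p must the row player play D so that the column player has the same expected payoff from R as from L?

p = 16/29

In a mixed equilibrium the column player is indifferent between R and L; this condition fixes p.
  the column player's payoff from R: p·(-5) + (1−p)·12 = -17p + 12
  the column player's payoff from L: p·8 + (1−p)·(-4) = 12p - 4
  -17p + 12 = 12p - 4  ⇒  -29p = -16  ⇒  p = 16/29.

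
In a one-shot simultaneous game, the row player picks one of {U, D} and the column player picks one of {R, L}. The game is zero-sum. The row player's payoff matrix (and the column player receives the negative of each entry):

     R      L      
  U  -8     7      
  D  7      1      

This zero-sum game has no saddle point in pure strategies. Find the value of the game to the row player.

For the row player to be willing to mix, the row player must be indifferent between U and D, which pins down the column player's mix.
  the row player's expected payoff from U: q·(-8) + (1−q)·7 = -15q + 7
  the row player's expected payoff from D: q·7 + (1−q)·1 = 6q + 1
  -15q + 7 = 6q + 1  ⇒  -21q = -6  ⇒  q = 2/7.
The value is the row player's expected payoff against this mix (using U): (2/7)·(-8) + (5/7)·7 = 19/7.

v = 19/7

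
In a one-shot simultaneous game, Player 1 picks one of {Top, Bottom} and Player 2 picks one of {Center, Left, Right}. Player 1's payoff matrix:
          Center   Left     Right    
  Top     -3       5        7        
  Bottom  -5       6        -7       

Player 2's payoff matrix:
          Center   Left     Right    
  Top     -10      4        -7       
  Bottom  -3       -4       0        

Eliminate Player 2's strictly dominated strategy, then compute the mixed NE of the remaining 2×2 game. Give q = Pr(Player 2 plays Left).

q = 14/15

Player 2's strategy Center is strictly dominated by Right: -7 > -10 and 0 > -3. Eliminate Center.
Set Player 1's expected payoff from Top equal to that from Bottom:
  Player 1's expected payoff from Top: q·5 + (1−q)·7 = -2q + 7
  Player 1's expected payoff from Bottom: q·6 + (1−q)·(-7) = 13q - 7
  -2q + 7 = 13q - 7  ⇒  -15q = -14  ⇒  q = 14/15.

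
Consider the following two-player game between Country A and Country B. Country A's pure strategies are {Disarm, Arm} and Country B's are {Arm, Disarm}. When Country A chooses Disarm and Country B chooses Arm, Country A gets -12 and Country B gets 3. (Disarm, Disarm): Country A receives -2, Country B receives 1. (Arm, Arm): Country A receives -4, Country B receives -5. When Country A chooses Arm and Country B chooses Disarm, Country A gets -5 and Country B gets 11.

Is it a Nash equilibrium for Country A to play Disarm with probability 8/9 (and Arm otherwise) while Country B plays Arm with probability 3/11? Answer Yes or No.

Yes

Check Country B's indifference given Country A's mix p = 8/9:
  payoff from Arm = 19/9; payoff from Disarm = 19/9 — equal.
Check Country A's indifference given Country B's mix q = 3/11:
  payoff from Disarm = -52/11; payoff from Arm = -52/11 — equal.
Both players are indifferent, so neither can profitably deviate.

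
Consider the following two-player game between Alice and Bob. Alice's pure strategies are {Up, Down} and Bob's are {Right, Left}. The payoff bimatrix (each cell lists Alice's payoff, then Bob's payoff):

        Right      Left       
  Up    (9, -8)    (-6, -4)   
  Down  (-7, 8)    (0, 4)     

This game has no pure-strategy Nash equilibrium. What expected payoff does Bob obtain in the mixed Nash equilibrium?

For Bob to be willing to mix, Bob must be indifferent between Right and Left, which pins down Alice's mix.
  Bob's expected payoff from Right: p·(-8) + (1−p)·8 = -16p + 8
  Bob's expected payoff from Left: p·(-4) + (1−p)·4 = -8p + 4
  -16p + 8 = -8p + 4  ⇒  -8p = -4  ⇒  p = 1/2.
At equilibrium Bob is indifferent across columns, so Bob's payoff equals the payoff from Right: (1/2)·(-8) + (1/2)·8 = 0.

0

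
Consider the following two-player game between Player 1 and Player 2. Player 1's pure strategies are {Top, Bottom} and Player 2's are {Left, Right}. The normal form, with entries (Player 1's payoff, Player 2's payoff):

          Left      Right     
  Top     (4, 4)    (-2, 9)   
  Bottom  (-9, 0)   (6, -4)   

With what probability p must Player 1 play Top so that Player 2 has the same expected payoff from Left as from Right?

For Player 2 to be willing to mix, Player 2 must be indifferent between Left and Right, which pins down Player 1's mix.
  Player 2's payoff from Left: p·4 + (1−p)·0 = 4p
  Player 2's payoff from Right: p·9 + (1−p)·(-4) = 13p - 4
  4p = 13p - 4  ⇒  -9p = -4  ⇒  p = 4/9.

p = 4/9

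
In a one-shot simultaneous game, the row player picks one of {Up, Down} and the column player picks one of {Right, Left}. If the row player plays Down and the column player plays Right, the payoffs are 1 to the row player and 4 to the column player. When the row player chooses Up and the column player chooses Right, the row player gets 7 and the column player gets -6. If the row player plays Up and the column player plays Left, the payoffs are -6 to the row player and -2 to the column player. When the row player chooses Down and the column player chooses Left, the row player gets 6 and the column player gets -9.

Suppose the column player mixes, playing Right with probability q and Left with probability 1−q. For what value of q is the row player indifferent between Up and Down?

Set the row player's expected payoff from Up equal to that from Down:
  the row player's expected payoff from Up: q·7 + (1−q)·(-6) = 13q - 6
  the row player's expected payoff from Down: q·1 + (1−q)·6 = -5q + 6
  13q - 6 = -5q + 6  ⇒  18q = 12  ⇒  q = 2/3.

q = 2/3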